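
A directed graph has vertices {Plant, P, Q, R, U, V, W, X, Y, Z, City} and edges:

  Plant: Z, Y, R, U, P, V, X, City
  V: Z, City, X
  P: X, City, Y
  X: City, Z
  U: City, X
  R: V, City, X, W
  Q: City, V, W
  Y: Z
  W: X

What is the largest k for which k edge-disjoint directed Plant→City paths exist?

6

Assign every edge capacity 1; by Menger, the answer equals the max flow.
Path Plant→City (+1); total 1.
Path Plant→P→City (+1); total 2.
Path Plant→R→City (+1); total 3.
Path Plant→U→City (+1); total 4.
Path Plant→V→City (+1); total 5.
Path Plant→X→City (+1); total 6.
No residual Plant→City path; max flow = 6.
Certifying cut of size 6: {Plant→City, Plant→P, Plant→R, Plant→U, Plant→V, Plant→X}.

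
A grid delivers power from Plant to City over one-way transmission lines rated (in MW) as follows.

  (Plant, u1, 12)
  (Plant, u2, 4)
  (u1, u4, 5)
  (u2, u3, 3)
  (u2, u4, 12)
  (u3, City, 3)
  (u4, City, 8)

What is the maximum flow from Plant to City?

Augment Plant→u1→u4→City: bottleneck 5, flow now 5.
Augment Plant→u2→u3→City: bottleneck 3, flow now 8.
Augment Plant→u2→u4→City: bottleneck 1, flow now 9.
No augmenting path remains; maximum flow = 9.
In the residual graph, reachable from Plant: {Plant, u1}.
Min-cut edges: Plant→u2 (4), u1→u4 (5); capacity 4 + 5 = 9.
This cut is saturated, so no flow can exceed 9.

9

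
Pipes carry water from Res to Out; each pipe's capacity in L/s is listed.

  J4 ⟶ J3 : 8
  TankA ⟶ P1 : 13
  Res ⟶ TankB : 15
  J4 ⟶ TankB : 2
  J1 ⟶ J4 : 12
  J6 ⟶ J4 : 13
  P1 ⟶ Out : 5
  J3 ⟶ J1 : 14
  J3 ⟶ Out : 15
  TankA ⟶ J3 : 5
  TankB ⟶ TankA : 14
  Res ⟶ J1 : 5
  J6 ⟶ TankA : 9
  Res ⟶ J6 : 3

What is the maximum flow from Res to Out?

18

Augment Res→J6→TankA→P1→Out: bottleneck 3, flow now 3.
Augment Res→J1→J4→J3→Out: bottleneck 5, flow now 8.
Augment Res→TankB→TankA→P1→Out: bottleneck 2, flow now 10.
Augment Res→TankB→TankA→J3→Out: bottleneck 5, flow now 15.
Augment Res→TankB→TankA→J6→J4→J3→Out: bottleneck 3, flow now 18. (uses reverse residual edge)
No augmenting path remains; maximum flow = 18.
In the residual graph, reachable from Res: {Res, TankB, TankA, P1}.
Min-cut edges: Res→J6 (3), Res→J1 (5), TankA→J3 (5), P1→Out (5); capacity 3 + 5 + 5 + 5 = 18.
This cut is saturated, so no flow can exceed 18.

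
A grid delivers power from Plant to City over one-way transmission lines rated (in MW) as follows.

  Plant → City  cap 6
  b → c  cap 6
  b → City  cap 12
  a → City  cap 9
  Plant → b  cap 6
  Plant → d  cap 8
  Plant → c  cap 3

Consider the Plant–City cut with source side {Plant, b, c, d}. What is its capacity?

18

Edges leaving {Plant, b, c, d}: Plant→City (6), b→City (12).
Cut capacity = 6 + 12 = 18.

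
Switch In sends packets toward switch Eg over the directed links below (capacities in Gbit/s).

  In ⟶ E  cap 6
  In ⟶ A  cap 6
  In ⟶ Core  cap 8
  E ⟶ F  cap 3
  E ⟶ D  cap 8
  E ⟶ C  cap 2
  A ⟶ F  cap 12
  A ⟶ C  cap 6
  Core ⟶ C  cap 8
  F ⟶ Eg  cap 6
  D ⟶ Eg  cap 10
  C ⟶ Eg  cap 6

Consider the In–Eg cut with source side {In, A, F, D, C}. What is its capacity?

36

Edges leaving {In, A, F, D, C}: In→E (6), In→Core (8), F→Eg (6), D→Eg (10), C→Eg (6).
Cut capacity = 6 + 8 + 6 + 10 + 6 = 36.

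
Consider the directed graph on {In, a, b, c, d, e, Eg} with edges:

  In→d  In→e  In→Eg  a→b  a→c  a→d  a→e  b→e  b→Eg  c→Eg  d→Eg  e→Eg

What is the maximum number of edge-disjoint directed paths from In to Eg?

Assign every edge capacity 1; by Menger, the answer equals the max flow.
Path In→Eg (+1); total 1.
Path In→d→Eg (+1); total 2.
Path In→e→Eg (+1); total 3.
No residual In→Eg path; max flow = 3.
Certifying cut of size 3: {In→Eg, In→d, In→e}.

3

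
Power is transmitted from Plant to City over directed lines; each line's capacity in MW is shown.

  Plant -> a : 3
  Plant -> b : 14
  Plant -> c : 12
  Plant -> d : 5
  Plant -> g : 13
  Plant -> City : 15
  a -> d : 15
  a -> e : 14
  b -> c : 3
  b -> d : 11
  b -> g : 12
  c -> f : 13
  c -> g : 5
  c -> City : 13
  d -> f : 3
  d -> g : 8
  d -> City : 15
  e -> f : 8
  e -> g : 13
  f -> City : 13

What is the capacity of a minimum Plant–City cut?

Augment Plant→City: bottleneck 15, flow now 15.
Augment Plant→c→City: bottleneck 12, flow now 27.
Augment Plant→d→City: bottleneck 5, flow now 32.
Augment Plant→a→d→City: bottleneck 3, flow now 35.
Augment Plant→b→c→City: bottleneck 1, flow now 36.
Augment Plant→b→d→City: bottleneck 7, flow now 43.
Augment Plant→b→c→f→City: bottleneck 2, flow now 45.
Augment Plant→b→d→f→City: bottleneck 3, flow now 48.
Augment Plant→b→d→a→e→f→City: bottleneck 1, flow now 49. (uses reverse residual edge)
No augmenting path remains; maximum flow = 49.
By max-flow min-cut, the minimum cut capacity equals the max flow.
In the residual graph, reachable from Plant: {Plant, g}.
Min-cut edges: Plant→a (3), Plant→b (14), Plant→c (12), Plant→d (5), Plant→City (15); capacity 3 + 14 + 12 + 5 + 15 = 49.

49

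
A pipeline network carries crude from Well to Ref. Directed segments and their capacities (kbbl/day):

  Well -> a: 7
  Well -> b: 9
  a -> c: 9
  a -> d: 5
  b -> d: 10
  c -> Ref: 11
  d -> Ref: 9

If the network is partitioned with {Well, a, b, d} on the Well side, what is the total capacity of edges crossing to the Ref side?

18

Edges leaving {Well, a, b, d}: a→c (9), d→Ref (9).
Cut capacity = 9 + 9 = 18.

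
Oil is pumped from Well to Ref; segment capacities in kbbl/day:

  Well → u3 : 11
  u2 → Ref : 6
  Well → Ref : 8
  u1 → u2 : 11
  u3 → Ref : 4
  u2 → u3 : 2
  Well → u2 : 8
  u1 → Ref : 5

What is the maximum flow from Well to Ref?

Augment Well→Ref: bottleneck 8, flow now 8.
Augment Well→u2→Ref: bottleneck 6, flow now 14.
Augment Well→u3→Ref: bottleneck 4, flow now 18.
No augmenting path remains; maximum flow = 18.
In the residual graph, reachable from Well: {Well, u2, u3}.
Min-cut edges: Well→Ref (8), u2→Ref (6), u3→Ref (4); capacity 8 + 6 + 4 = 18.
This cut is saturated, so no flow can exceed 18.

18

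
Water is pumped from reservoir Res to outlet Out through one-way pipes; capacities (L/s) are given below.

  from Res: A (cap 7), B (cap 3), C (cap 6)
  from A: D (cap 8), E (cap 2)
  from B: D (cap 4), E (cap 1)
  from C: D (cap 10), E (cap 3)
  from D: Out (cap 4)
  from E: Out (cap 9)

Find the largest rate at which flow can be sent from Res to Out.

Augment Res→A→D→Out: bottleneck 4, flow now 4.
Augment Res→A→E→Out: bottleneck 2, flow now 6.
Augment Res→B→E→Out: bottleneck 1, flow now 7.
Augment Res→C→E→Out: bottleneck 3, flow now 10.
No augmenting path remains; maximum flow = 10.
In the residual graph, reachable from Res: {Res, A, B, C, D}.
Min-cut edges: A→E (2), B→E (1), C→E (3), D→Out (4); capacity 2 + 1 + 3 + 4 = 10.
This cut is saturated, so no flow can exceed 10.

10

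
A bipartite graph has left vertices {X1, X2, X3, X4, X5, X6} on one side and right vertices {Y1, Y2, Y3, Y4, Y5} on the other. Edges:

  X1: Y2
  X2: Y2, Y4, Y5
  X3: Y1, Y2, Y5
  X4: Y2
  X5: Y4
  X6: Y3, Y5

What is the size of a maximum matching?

5

Unit-capacity flow: source→left, listed edges, right→sink; max matching = max flow.
Augmenting path X1→Y2 (+1); matched 1.
Augmenting path X2→Y4 (+1); matched 2.
Augmenting path X3→Y1 (+1); matched 3.
Augmenting path X6→Y3 (+1); matched 4.
Augmenting path X5→Y4→X2→Y5 (+1); matched 5.
No augmenting path remains; maximum matching = 5.
König certificate: {X2, X3, X5, X6, Y2} is a vertex cover of size 5 (every listed pair touches it), so no matching can be larger.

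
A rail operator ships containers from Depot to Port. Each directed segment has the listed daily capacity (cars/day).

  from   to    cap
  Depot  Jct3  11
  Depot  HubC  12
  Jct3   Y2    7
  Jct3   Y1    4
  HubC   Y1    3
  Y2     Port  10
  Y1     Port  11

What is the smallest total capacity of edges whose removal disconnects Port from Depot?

Augment Depot→Jct3→Y2→Port: bottleneck 7, flow now 7.
Augment Depot→Jct3→Y1→Port: bottleneck 4, flow now 11.
Augment Depot→HubC→Y1→Port: bottleneck 3, flow now 14.
No augmenting path remains; maximum flow = 14.
By max-flow min-cut, the minimum cut capacity equals the max flow.
In the residual graph, reachable from Depot: {Depot, HubC}.
Min-cut edges: Depot→Jct3 (11), HubC→Y1 (3); capacity 11 + 3 = 14.

14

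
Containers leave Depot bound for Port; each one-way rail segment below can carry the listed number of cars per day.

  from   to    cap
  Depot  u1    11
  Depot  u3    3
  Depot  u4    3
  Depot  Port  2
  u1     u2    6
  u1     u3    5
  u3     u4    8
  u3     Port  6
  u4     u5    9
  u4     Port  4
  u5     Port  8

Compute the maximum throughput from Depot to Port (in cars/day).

13

Augment Depot→Port: bottleneck 2, flow now 2.
Augment Depot→u3→Port: bottleneck 3, flow now 5.
Augment Depot→u4→Port: bottleneck 3, flow now 8.
Augment Depot→u1→u3→Port: bottleneck 3, flow now 11.
Augment Depot→u1→u3→u4→Port: bottleneck 1, flow now 12.
Augment Depot→u1→u3→u4→u5→Port: bottleneck 1, flow now 13.
No augmenting path remains; maximum flow = 13.
In the residual graph, reachable from Depot: {Depot, u1, u2}.
Min-cut edges: Depot→u3 (3), Depot→u4 (3), Depot→Port (2), u1→u3 (5); capacity 3 + 3 + 2 + 5 = 13.
This cut is saturated, so no flow can exceed 13.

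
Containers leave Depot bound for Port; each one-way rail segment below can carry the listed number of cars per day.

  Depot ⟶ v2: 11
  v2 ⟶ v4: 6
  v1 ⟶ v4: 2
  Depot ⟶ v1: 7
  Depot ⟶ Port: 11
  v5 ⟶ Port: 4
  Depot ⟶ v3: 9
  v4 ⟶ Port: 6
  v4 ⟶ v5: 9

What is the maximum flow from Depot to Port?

Augment Depot→Port: bottleneck 11, flow now 11.
Augment Depot→v1→v4→Port: bottleneck 2, flow now 13.
Augment Depot→v2→v4→Port: bottleneck 4, flow now 17.
Augment Depot→v2→v4→v5→Port: bottleneck 2, flow now 19.
No augmenting path remains; maximum flow = 19.
In the residual graph, reachable from Depot: {Depot, v1, v2, v3}.
Min-cut edges: Depot→Port (11), v1→v4 (2), v2→v4 (6); capacity 11 + 2 + 6 = 19.
This cut is saturated, so no flow can exceed 19.

19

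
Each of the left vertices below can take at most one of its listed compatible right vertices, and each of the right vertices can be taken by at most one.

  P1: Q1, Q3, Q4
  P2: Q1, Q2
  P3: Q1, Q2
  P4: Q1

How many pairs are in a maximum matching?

Unit-capacity flow: source→left, listed edges, right→sink; max matching = max flow.
Augmenting path P1→Q1 (+1); matched 1.
Augmenting path P2→Q2 (+1); matched 2.
Augmenting path P3→Q1→P1→Q3 (+1); matched 3.
No augmenting path remains; maximum matching = 3.
König certificate: {P1, Q1, Q2} is a vertex cover of size 3 (every listed pair touches it), so no matching can be larger.

3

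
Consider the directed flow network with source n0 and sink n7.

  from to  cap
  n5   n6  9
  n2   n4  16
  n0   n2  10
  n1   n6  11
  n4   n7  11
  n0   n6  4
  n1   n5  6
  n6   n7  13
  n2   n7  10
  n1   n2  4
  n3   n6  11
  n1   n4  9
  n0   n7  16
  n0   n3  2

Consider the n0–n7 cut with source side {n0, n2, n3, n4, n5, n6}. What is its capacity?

50

Edges leaving {n0, n2, n3, n4, n5, n6}: n0→n7 (16), n2→n7 (10), n4→n7 (11), n6→n7 (13).
Cut capacity = 16 + 10 + 11 + 13 = 50.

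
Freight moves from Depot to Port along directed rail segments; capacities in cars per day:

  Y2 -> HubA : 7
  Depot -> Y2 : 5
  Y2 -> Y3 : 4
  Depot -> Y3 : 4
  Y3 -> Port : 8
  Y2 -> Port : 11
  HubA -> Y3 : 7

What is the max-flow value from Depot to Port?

9

Augment Depot→Y2→Port: bottleneck 5, flow now 5.
Augment Depot→Y3→Port: bottleneck 4, flow now 9.
No augmenting path remains; maximum flow = 9.
In the residual graph, reachable from Depot: {Depot}.
Min-cut edges: Depot→Y2 (5), Depot→Y3 (4); capacity 5 + 4 = 9.
This cut is saturated, so no flow can exceed 9.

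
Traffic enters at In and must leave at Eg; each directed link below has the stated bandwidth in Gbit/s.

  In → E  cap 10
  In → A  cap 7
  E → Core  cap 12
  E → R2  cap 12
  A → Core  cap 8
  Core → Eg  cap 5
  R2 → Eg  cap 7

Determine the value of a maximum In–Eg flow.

Augment In→E→Core→Eg: bottleneck 5, flow now 5.
Augment In→E→R2→Eg: bottleneck 5, flow now 10.
Augment In→A→Core→E→R2→Eg: bottleneck 2, flow now 12. (uses reverse residual edge)
No augmenting path remains; maximum flow = 12.
In the residual graph, reachable from In: {In, E, A, Core, R2}.
Min-cut edges: Core→Eg (5), R2→Eg (7); capacity 5 + 7 = 12.
This cut is saturated, so no flow can exceed 12.

12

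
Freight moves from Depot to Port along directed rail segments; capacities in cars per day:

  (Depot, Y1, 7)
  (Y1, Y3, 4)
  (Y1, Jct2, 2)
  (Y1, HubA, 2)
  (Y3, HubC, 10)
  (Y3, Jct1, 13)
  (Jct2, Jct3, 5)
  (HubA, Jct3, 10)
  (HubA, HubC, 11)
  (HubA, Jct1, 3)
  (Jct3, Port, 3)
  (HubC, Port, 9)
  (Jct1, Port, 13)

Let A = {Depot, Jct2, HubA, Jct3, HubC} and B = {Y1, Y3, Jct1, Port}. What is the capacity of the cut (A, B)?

Edges leaving {Depot, Jct2, HubA, Jct3, HubC}: Depot→Y1 (7), HubA→Jct1 (3), Jct3→Port (3), HubC→Port (9).
Cut capacity = 7 + 3 + 3 + 9 = 22.

22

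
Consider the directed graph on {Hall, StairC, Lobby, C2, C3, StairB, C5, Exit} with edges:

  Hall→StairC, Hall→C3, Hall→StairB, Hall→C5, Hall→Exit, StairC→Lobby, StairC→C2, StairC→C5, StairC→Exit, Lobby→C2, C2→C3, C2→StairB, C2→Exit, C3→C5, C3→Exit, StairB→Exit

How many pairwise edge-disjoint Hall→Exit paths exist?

4

Assign every edge capacity 1; by Menger, the answer equals the max flow.
Path Hall→Exit (+1); total 1.
Path Hall→StairC→Exit (+1); total 2.
Path Hall→C3→Exit (+1); total 3.
Path Hall→StairB→Exit (+1); total 4.
No residual Hall→Exit path; max flow = 4.
Certifying cut of size 4: {Hall→C3, Hall→Exit, Hall→StairB, Hall→StairC}.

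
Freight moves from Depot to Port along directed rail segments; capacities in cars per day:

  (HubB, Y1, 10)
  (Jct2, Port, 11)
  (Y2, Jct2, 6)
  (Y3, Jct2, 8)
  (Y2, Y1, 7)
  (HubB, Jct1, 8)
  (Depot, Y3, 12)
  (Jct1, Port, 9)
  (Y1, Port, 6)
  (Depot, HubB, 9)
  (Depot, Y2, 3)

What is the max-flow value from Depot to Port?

20

Augment Depot→Y2→Jct2→Port: bottleneck 3, flow now 3.
Augment Depot→Y3→Jct2→Port: bottleneck 8, flow now 11.
Augment Depot→HubB→Jct1→Port: bottleneck 8, flow now 19.
Augment Depot→HubB→Y1→Port: bottleneck 1, flow now 20.
No augmenting path remains; maximum flow = 20.
In the residual graph, reachable from Depot: {Depot, Y3}.
Min-cut edges: Depot→Y2 (3), Depot→HubB (9), Y3→Jct2 (8); capacity 3 + 9 + 8 = 20.
This cut is saturated, so no flow can exceed 20.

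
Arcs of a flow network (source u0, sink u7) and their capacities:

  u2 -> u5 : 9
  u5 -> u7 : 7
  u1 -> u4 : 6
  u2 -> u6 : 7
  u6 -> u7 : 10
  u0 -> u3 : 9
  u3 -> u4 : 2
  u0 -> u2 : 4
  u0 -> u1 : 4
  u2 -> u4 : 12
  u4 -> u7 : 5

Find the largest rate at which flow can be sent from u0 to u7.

Augment u0→u1→u4→u7: bottleneck 4, flow now 4.
Augment u0→u2→u4→u7: bottleneck 1, flow now 5.
Augment u0→u2→u5→u7: bottleneck 3, flow now 8.
Augment u0→u3→u4→u2→u5→u7: bottleneck 1, flow now 9. (uses reverse residual edge)
No augmenting path remains; maximum flow = 9.
In the residual graph, reachable from u0: {u0, u1, u3, u4}.
Min-cut edges: u0→u2 (4), u4→u7 (5); capacity 4 + 5 = 9.
This cut is saturated, so no flow can exceed 9.

9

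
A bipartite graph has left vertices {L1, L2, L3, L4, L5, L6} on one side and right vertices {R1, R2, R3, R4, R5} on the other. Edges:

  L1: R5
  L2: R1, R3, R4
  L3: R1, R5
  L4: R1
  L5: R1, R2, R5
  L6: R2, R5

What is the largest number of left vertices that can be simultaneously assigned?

4

Unit-capacity flow: source→left, listed edges, right→sink; max matching = max flow.
Augmenting path L1→R5 (+1); matched 1.
Augmenting path L2→R1 (+1); matched 2.
Augmenting path L5→R2 (+1); matched 3.
Augmenting path L3→R1→L2→R3 (+1); matched 4.
No augmenting path remains; maximum matching = 4.
König certificate: {L2, R1, R2, R5} is a vertex cover of size 4 (every listed pair touches it), so no matching can be larger.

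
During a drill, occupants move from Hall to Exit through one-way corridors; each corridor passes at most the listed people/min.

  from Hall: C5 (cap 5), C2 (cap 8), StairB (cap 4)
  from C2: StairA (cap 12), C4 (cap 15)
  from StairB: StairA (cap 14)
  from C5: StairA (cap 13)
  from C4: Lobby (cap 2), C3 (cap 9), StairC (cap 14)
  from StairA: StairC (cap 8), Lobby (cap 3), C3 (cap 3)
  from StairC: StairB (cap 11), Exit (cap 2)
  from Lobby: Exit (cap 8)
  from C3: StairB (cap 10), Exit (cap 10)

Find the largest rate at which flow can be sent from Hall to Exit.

Augment Hall→C2→C4→StairC→Exit: bottleneck 2, flow now 2.
Augment Hall→C2→C4→Lobby→Exit: bottleneck 2, flow now 4.
Augment Hall→C2→C4→C3→Exit: bottleneck 4, flow now 8.
Augment Hall→StairB→StairA→Lobby→Exit: bottleneck 3, flow now 11.
Augment Hall→StairB→StairA→C3→Exit: bottleneck 1, flow now 12.
Augment Hall→C5→StairA→C3→Exit: bottleneck 2, flow now 14.
Augment Hall→C5→StairA→StairC→C4→C3→Exit: bottleneck 2, flow now 16. (uses reverse residual edge)
No augmenting path remains; maximum flow = 16.
In the residual graph, reachable from Hall: {Hall, StairB, C5, StairA, StairC}.
Min-cut edges: Hall→C2 (8), StairA→Lobby (3), StairA→C3 (3), StairC→Exit (2); capacity 8 + 3 + 3 + 2 = 16.
This cut is saturated, so no flow can exceed 16.

16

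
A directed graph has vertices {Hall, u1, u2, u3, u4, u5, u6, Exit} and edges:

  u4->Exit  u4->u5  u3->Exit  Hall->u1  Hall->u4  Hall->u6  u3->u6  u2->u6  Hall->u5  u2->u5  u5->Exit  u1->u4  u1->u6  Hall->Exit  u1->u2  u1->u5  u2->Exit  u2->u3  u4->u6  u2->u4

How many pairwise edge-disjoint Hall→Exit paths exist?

4

Assign every edge capacity 1; by Menger, the answer equals the max flow.
Path Hall→Exit (+1); total 1.
Path Hall→u4→Exit (+1); total 2.
Path Hall→u5→Exit (+1); total 3.
Path Hall→u1→u2→Exit (+1); total 4.
No residual Hall→Exit path; max flow = 4.
Certifying cut of size 4: {Hall→Exit, Hall→u1, Hall→u4, Hall→u5}.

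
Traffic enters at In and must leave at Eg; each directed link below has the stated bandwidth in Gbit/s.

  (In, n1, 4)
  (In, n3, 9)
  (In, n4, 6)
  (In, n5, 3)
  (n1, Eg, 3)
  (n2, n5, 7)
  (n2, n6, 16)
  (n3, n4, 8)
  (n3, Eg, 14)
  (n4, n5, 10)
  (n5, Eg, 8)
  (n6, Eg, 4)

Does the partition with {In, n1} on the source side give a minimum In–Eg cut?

Given cut capacity: 9 + 6 + 3 + 3 = 21.
Augment In→n1→Eg: bottleneck 3, flow now 3.
Augment In→n3→Eg: bottleneck 9, flow now 12.
Augment In→n5→Eg: bottleneck 3, flow now 15.
Augment In→n4→n5→Eg: bottleneck 5, flow now 20.
No augmenting path remains; maximum flow = 20.
In the residual graph, reachable from In: {In, n1, n4, n5}.
Min-cut edges: In→n3 (9), n1→Eg (3), n5→Eg (8); capacity 9 + 3 + 8 = 20.
Cut capacity 21 exceeds the max flow 20, so it is not minimum.

No — its capacity is 21, but the minimum cut has capacity 20.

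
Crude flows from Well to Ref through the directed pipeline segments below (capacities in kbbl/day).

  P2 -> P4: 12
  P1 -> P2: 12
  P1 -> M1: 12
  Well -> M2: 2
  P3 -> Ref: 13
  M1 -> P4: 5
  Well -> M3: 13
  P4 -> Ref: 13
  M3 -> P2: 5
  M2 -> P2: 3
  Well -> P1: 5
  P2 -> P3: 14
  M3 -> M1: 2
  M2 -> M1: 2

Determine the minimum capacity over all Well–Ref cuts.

Augment Well→P1→M1→P4→Ref: bottleneck 5, flow now 5.
Augment Well→M3→P2→P4→Ref: bottleneck 5, flow now 10.
Augment Well→M2→P2→P4→Ref: bottleneck 2, flow now 12.
Augment Well→M3→M1→P1→P2→P4→Ref: bottleneck 1, flow now 13. (uses reverse residual edge)
Augment Well→M3→M1→P1→P2→P3→Ref: bottleneck 1, flow now 14. (uses reverse residual edge)
No augmenting path remains; maximum flow = 14.
By max-flow min-cut, the minimum cut capacity equals the max flow.
In the residual graph, reachable from Well: {Well, M3}.
Min-cut edges: Well→P1 (5), Well→M2 (2), M3→M1 (2), M3→P2 (5); capacity 5 + 2 + 2 + 5 = 14.

14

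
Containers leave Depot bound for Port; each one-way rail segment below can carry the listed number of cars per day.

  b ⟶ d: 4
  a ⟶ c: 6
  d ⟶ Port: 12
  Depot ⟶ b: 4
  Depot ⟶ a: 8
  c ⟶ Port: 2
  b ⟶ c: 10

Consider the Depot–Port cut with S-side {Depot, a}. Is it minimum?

No — its capacity is 10, but the minimum cut has capacity 6.

Given cut capacity: 4 + 6 = 10.
Augment Depot→a→c→Port: bottleneck 2, flow now 2.
Augment Depot→b→d→Port: bottleneck 4, flow now 6.
No augmenting path remains; maximum flow = 6.
In the residual graph, reachable from Depot: {Depot, a, c}.
Min-cut edges: Depot→b (4), c→Port (2); capacity 4 + 2 = 6.
Cut capacity 10 exceeds the max flow 6, so it is not minimum.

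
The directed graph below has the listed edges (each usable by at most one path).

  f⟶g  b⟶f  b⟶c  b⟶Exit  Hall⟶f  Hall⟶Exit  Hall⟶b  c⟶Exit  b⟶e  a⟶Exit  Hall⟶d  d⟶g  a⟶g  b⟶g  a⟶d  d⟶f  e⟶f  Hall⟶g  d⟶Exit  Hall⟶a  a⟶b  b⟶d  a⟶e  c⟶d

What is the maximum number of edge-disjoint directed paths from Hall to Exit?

Assign every edge capacity 1; by Menger, the answer equals the max flow.
Path Hall→Exit (+1); total 1.
Path Hall→a→Exit (+1); total 2.
Path Hall→b→Exit (+1); total 3.
Path Hall→d→Exit (+1); total 4.
No residual Hall→Exit path; max flow = 4.
Certifying cut of size 4: {Hall→Exit, Hall→a, Hall→b, Hall→d}.

4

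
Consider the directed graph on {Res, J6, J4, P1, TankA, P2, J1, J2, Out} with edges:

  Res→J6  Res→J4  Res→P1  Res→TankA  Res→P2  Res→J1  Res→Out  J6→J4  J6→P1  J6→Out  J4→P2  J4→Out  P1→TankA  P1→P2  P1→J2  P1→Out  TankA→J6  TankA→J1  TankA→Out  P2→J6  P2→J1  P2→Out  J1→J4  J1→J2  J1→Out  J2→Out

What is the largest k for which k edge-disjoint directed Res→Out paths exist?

Assign every edge capacity 1; by Menger, the answer equals the max flow.
Path Res→Out (+1); total 1.
Path Res→J6→Out (+1); total 2.
Path Res→J4→Out (+1); total 3.
Path Res→P1→Out (+1); total 4.
Path Res→TankA→Out (+1); total 5.
Path Res→P2→Out (+1); total 6.
Path Res→J1→Out (+1); total 7.
No residual Res→Out path; max flow = 7.
Certifying cut of size 7: {Res→J1, Res→J4, Res→J6, Res→Out, Res→P1, Res→P2, Res→TankA}.

7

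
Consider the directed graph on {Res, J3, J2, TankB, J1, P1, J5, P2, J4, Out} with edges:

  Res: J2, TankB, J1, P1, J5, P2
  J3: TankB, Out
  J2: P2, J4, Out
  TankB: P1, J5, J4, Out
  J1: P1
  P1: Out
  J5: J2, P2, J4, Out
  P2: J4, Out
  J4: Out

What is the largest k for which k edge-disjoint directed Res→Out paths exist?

Assign every edge capacity 1; by Menger, the answer equals the max flow.
Path Res→J2→Out (+1); total 1.
Path Res→TankB→Out (+1); total 2.
Path Res→P1→Out (+1); total 3.
Path Res→J5→Out (+1); total 4.
Path Res→P2→Out (+1); total 5.
No residual Res→Out path; max flow = 5.
Certifying cut of size 5: {P1→Out, Res→J2, Res→J5, Res→P2, Res→TankB}.

5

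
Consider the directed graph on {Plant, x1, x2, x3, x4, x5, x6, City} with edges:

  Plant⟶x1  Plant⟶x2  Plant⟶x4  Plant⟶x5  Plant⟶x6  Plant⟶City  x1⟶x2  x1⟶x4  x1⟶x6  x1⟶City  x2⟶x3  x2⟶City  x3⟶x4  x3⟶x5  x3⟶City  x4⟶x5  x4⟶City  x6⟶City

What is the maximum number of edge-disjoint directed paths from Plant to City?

Assign every edge capacity 1; by Menger, the answer equals the max flow.
Path Plant→City (+1); total 1.
Path Plant→x1→City (+1); total 2.
Path Plant→x2→City (+1); total 3.
Path Plant→x4→City (+1); total 4.
Path Plant→x6→City (+1); total 5.
No residual Plant→City path; max flow = 5.
Certifying cut of size 5: {Plant→City, Plant→x1, Plant→x2, Plant→x4, Plant→x6}.

5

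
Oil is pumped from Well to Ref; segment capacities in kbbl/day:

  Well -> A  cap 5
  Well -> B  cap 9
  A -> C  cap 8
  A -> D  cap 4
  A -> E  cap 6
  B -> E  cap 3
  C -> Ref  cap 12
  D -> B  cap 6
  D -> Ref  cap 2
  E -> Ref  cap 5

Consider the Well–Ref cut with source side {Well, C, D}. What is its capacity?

34

Edges leaving {Well, C, D}: Well→A (5), Well→B (9), C→Ref (12), D→B (6), D→Ref (2).
Cut capacity = 5 + 9 + 12 + 6 + 2 = 34.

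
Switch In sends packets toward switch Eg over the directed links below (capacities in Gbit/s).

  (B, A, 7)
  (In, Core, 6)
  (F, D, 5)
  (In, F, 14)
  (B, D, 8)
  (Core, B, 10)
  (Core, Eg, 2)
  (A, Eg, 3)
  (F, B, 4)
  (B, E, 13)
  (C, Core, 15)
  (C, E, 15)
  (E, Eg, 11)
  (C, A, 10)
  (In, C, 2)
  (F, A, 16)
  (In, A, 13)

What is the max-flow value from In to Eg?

Augment In→Core→Eg: bottleneck 2, flow now 2.
Augment In→A→Eg: bottleneck 3, flow now 5.
Augment In→C→E→Eg: bottleneck 2, flow now 7.
Augment In→F→B→E→Eg: bottleneck 4, flow now 11.
Augment In→Core→B→E→Eg: bottleneck 4, flow now 15.
No augmenting path remains; maximum flow = 15.
In the residual graph, reachable from In: {In, F, A, D}.
Min-cut edges: In→C (2), In→Core (6), F→B (4), A→Eg (3); capacity 2 + 6 + 4 + 3 = 15.
This cut is saturated, so no flow can exceed 15.

15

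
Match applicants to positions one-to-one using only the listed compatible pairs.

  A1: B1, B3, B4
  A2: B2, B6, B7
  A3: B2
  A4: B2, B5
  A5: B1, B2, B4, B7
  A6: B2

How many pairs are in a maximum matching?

Unit-capacity flow: source→left, listed edges, right→sink; max matching = max flow.
Augmenting path A1→B1 (+1); matched 1.
Augmenting path A2→B2 (+1); matched 2.
Augmenting path A4→B5 (+1); matched 3.
Augmenting path A5→B4 (+1); matched 4.
Augmenting path A3→B2→A2→B6 (+1); matched 5.
No augmenting path remains; maximum matching = 5.
König certificate: {A1, A2, A4, A5, B2} is a vertex cover of size 5 (every listed pair touches it), so no matching can be larger.

5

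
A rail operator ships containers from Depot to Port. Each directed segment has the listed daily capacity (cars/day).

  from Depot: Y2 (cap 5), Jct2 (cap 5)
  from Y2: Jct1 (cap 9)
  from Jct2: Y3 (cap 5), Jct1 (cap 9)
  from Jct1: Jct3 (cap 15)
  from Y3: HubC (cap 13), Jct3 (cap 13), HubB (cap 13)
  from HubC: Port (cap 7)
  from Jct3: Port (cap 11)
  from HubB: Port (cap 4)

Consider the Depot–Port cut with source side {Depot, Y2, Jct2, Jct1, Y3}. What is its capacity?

Edges leaving {Depot, Y2, Jct2, Jct1, Y3}: Jct1→Jct3 (15), Y3→HubC (13), Y3→Jct3 (13), Y3→HubB (13).
Cut capacity = 15 + 13 + 13 + 13 = 54.

54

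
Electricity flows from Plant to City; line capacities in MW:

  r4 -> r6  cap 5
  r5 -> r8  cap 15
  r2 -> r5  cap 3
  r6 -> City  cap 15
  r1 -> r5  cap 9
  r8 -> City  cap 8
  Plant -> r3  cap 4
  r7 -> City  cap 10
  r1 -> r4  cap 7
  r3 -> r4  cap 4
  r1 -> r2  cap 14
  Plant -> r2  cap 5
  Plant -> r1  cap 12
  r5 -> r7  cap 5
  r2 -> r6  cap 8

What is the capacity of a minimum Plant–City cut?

Augment Plant→r2→r6→City: bottleneck 5, flow now 5.
Augment Plant→r1→r2→r6→City: bottleneck 3, flow now 8.
Augment Plant→r1→r4→r6→City: bottleneck 5, flow now 13.
Augment Plant→r1→r5→r7→City: bottleneck 4, flow now 17.
Augment Plant→r3→r4→r1→r5→r7→City: bottleneck 1, flow now 18. (uses reverse residual edge)
Augment Plant→r3→r4→r1→r5→r8→City: bottleneck 3, flow now 21. (uses reverse residual edge)
No augmenting path remains; maximum flow = 21.
By max-flow min-cut, the minimum cut capacity equals the max flow.
In the residual graph, reachable from Plant: {Plant}.
Min-cut edges: Plant→r1 (12), Plant→r2 (5), Plant→r3 (4); capacity 12 + 5 + 4 = 21.

21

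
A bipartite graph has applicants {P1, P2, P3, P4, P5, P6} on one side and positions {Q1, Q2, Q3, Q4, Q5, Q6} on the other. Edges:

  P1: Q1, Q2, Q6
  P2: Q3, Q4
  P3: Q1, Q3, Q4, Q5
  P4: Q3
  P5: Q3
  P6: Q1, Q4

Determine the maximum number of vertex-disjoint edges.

Unit-capacity flow: source→left, listed edges, right→sink; max matching = max flow.
Augmenting path P1→Q1 (+1); matched 1.
Augmenting path P2→Q3 (+1); matched 2.
Augmenting path P3→Q4 (+1); matched 3.
Augmenting path P6→Q1→P1→Q2 (+1); matched 4.
Augmenting path P4→Q3→P2→Q4→P3→Q5 (+1); matched 5.
No augmenting path remains; maximum matching = 5.
König certificate: {P1, P2, P3, P6, Q3} is a vertex cover of size 5 (every listed pair touches it), so no matching can be larger.

5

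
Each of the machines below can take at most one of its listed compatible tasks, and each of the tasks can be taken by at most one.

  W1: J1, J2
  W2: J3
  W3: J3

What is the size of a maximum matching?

Unit-capacity flow: source→left, listed edges, right→sink; max matching = max flow.
Augmenting path W1→J1 (+1); matched 1.
Augmenting path W2→J3 (+1); matched 2.
No augmenting path remains; maximum matching = 2.
König certificate: {W1, J3} is a vertex cover of size 2 (every listed pair touches it), so no matching can be larger.

2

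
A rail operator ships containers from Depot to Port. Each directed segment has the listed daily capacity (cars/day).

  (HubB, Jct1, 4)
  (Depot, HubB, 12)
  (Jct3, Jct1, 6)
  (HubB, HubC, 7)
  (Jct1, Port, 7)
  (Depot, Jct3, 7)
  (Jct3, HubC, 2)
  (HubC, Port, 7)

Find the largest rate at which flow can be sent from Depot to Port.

14

Augment Depot→HubB→HubC→Port: bottleneck 7, flow now 7.
Augment Depot→HubB→Jct1→Port: bottleneck 4, flow now 11.
Augment Depot→Jct3→Jct1→Port: bottleneck 3, flow now 14.
No augmenting path remains; maximum flow = 14.
In the residual graph, reachable from Depot: {Depot, HubB, Jct3, HubC, Jct1}.
Min-cut edges: HubC→Port (7), Jct1→Port (7); capacity 7 + 7 = 14.
This cut is saturated, so no flow can exceed 14.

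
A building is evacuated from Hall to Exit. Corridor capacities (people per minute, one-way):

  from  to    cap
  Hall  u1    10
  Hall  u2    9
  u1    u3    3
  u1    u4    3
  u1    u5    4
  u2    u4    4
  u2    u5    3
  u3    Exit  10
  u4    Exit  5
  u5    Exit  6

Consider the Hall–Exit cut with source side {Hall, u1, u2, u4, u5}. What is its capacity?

Edges leaving {Hall, u1, u2, u4, u5}: u1→u3 (3), u4→Exit (5), u5→Exit (6).
Cut capacity = 3 + 5 + 6 = 14.

14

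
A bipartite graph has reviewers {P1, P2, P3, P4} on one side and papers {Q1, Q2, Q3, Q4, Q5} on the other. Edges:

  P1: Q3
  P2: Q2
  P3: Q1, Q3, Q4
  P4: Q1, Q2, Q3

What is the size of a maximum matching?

4

Unit-capacity flow: source→left, listed edges, right→sink; max matching = max flow.
Augmenting path P1→Q3 (+1); matched 1.
Augmenting path P2→Q2 (+1); matched 2.
Augmenting path P3→Q1 (+1); matched 3.
Augmenting path P4→Q1→P3→Q4 (+1); matched 4.
No augmenting path remains; maximum matching = 4.
König certificate: {P1, P2, P3, P4} is a vertex cover of size 4 (every listed pair touches it), so no matching can be larger.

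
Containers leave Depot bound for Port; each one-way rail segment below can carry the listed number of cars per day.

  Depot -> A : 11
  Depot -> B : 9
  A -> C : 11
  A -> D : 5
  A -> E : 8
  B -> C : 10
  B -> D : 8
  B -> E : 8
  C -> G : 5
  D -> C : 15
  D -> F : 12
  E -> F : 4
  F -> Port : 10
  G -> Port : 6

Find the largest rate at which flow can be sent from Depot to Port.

15

Augment Depot→A→C→G→Port: bottleneck 5, flow now 5.
Augment Depot→A→D→F→Port: bottleneck 5, flow now 10.
Augment Depot→A→E→F→Port: bottleneck 1, flow now 11.
Augment Depot→B→D→F→Port: bottleneck 4, flow now 15.
No augmenting path remains; maximum flow = 15.
In the residual graph, reachable from Depot: {Depot, A, B, C, D, E, F}.
Min-cut edges: C→G (5), F→Port (10); capacity 5 + 10 = 15.
This cut is saturated, so no flow can exceed 15.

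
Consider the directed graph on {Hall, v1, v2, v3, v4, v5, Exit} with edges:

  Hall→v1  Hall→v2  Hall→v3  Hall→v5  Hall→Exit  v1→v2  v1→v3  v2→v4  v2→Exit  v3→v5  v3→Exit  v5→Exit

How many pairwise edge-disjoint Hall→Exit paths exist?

4

Assign every edge capacity 1; by Menger, the answer equals the max flow.
Path Hall→Exit (+1); total 1.
Path Hall→v2→Exit (+1); total 2.
Path Hall→v3→Exit (+1); total 3.
Path Hall→v5→Exit (+1); total 4.
No residual Hall→Exit path; max flow = 4.
Certifying cut of size 4: {Hall→Exit, v2→Exit, v3→Exit, v5→Exit}.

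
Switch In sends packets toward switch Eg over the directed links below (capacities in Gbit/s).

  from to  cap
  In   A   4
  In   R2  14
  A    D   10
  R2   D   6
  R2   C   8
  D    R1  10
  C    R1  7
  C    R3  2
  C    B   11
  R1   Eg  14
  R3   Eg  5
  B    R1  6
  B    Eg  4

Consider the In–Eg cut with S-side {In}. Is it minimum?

Given cut capacity: 4 + 14 = 18.
Augment In→A→D→R1→Eg: bottleneck 4, flow now 4.
Augment In→R2→D→R1→Eg: bottleneck 6, flow now 10.
Augment In→R2→C→R1→Eg: bottleneck 4, flow now 14.
Augment In→R2→C→R3→Eg: bottleneck 2, flow now 16.
Augment In→R2→C→B→Eg: bottleneck 2, flow now 18.
No augmenting path remains; maximum flow = 18.
Cut capacity 18 equals the max flow, so it is a minimum cut.

Yes — it is a minimum cut (capacity 18).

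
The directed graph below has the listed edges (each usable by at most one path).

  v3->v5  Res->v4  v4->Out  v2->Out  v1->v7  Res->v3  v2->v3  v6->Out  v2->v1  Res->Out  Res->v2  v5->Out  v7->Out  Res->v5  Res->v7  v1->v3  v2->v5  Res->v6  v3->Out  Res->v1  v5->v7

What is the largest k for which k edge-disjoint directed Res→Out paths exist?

7

Assign every edge capacity 1; by Menger, the answer equals the max flow.
Path Res→Out (+1); total 1.
Path Res→v2→Out (+1); total 2.
Path Res→v3→Out (+1); total 3.
Path Res→v4→Out (+1); total 4.
Path Res→v5→Out (+1); total 5.
Path Res→v6→Out (+1); total 6.
Path Res→v7→Out (+1); total 7.
No residual Res→Out path; max flow = 7.
Certifying cut of size 7: {Res→Out, Res→v2, Res→v4, Res→v6, v3→Out, v5→Out, v7→Out}.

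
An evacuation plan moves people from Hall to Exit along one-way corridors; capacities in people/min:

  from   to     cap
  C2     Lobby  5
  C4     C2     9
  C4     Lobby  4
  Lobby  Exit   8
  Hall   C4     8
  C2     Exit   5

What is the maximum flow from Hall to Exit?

Augment Hall→C4→Lobby→Exit: bottleneck 4, flow now 4.
Augment Hall→C4→C2→Exit: bottleneck 4, flow now 8.
No augmenting path remains; maximum flow = 8.
In the residual graph, reachable from Hall: {Hall}.
Min-cut edges: Hall→C4 (8); capacity 8 = 8.
This cut is saturated, so no flow can exceed 8.

8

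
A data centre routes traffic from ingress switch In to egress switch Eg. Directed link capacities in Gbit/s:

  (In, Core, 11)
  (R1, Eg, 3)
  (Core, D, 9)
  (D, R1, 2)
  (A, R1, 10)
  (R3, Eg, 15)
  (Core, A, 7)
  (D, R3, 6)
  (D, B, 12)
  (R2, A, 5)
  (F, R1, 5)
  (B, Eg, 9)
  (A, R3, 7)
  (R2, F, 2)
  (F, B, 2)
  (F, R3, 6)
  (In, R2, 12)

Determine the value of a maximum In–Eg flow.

Augment In→R2→F→R1→Eg: bottleneck 2, flow now 2.
Augment In→R2→A→R1→Eg: bottleneck 1, flow now 3.
Augment In→R2→A→R3→Eg: bottleneck 4, flow now 7.
Augment In→Core→D→B→Eg: bottleneck 9, flow now 16.
Augment In→Core→A→R3→Eg: bottleneck 2, flow now 18.
No augmenting path remains; maximum flow = 18.
In the residual graph, reachable from In: {In, R2}.
Min-cut edges: In→Core (11), R2→F (2), R2→A (5); capacity 11 + 2 + 5 = 18.
This cut is saturated, so no flow can exceed 18.

18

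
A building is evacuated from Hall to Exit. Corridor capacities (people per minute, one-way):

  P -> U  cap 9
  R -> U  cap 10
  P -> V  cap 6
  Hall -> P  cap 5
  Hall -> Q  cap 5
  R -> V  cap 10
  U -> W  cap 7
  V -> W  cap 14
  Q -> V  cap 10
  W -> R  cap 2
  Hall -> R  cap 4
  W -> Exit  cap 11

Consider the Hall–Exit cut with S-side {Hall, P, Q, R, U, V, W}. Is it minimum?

Yes — it is a minimum cut (capacity 11).

Given cut capacity: 11 = 11.
Augment Hall→P→U→W→Exit: bottleneck 5, flow now 5.
Augment Hall→Q→V→W→Exit: bottleneck 5, flow now 10.
Augment Hall→R→U→W→Exit: bottleneck 1, flow now 11.
No augmenting path remains; maximum flow = 11.
Cut capacity 11 equals the max flow, so it is a minimum cut.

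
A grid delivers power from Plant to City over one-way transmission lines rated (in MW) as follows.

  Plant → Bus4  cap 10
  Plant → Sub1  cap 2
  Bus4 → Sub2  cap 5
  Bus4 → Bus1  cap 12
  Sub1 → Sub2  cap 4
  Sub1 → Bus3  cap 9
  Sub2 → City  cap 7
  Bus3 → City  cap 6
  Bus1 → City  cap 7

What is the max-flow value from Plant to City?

12

Augment Plant→Bus4→Sub2→City: bottleneck 5, flow now 5.
Augment Plant→Bus4→Bus1→City: bottleneck 5, flow now 10.
Augment Plant→Sub1→Sub2→City: bottleneck 2, flow now 12.
No augmenting path remains; maximum flow = 12.
In the residual graph, reachable from Plant: {Plant}.
Min-cut edges: Plant→Bus4 (10), Plant→Sub1 (2); capacity 10 + 2 = 12.
This cut is saturated, so no flow can exceed 12.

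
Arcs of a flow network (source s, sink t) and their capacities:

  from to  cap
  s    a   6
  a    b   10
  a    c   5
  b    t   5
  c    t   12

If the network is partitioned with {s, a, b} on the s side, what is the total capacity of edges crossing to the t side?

Edges leaving {s, a, b}: a→c (5), b→t (5).
Cut capacity = 5 + 5 = 10.

10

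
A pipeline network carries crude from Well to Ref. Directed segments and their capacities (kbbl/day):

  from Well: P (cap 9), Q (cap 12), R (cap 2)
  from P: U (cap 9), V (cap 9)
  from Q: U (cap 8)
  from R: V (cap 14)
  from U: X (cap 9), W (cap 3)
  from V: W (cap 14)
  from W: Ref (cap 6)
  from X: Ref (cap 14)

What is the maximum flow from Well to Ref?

15

Augment Well→P→U→W→Ref: bottleneck 3, flow now 3.
Augment Well→P→U→X→Ref: bottleneck 6, flow now 9.
Augment Well→Q→U→X→Ref: bottleneck 3, flow now 12.
Augment Well→R→V→W→Ref: bottleneck 2, flow now 14.
Augment Well→Q→U→P→V→W→Ref: bottleneck 1, flow now 15. (uses reverse residual edge)
No augmenting path remains; maximum flow = 15.
In the residual graph, reachable from Well: {Well, P, Q, R, U, V, W}.
Min-cut edges: U→X (9), W→Ref (6); capacity 9 + 6 = 15.
This cut is saturated, so no flow can exceed 15.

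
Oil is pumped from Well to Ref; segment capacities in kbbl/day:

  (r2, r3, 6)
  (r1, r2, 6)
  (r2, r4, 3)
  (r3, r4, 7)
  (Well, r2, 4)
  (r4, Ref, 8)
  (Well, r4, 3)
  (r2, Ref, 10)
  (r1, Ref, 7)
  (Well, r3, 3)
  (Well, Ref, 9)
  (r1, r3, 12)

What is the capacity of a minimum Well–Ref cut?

Augment Well→Ref: bottleneck 9, flow now 9.
Augment Well→r2→Ref: bottleneck 4, flow now 13.
Augment Well→r4→Ref: bottleneck 3, flow now 16.
Augment Well→r3→r4→Ref: bottleneck 3, flow now 19.
No augmenting path remains; maximum flow = 19.
By max-flow min-cut, the minimum cut capacity equals the max flow.
In the residual graph, reachable from Well: {Well}.
Min-cut edges: Well→r2 (4), Well→r3 (3), Well→r4 (3), Well→Ref (9); capacity 4 + 3 + 3 + 9 = 19.

19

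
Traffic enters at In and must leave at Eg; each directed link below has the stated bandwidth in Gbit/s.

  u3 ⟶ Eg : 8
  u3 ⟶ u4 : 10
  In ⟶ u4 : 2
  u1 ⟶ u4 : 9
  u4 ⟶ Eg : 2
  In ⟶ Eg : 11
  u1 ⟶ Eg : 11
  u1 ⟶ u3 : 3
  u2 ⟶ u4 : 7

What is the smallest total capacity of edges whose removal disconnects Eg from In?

13

Augment In→Eg: bottleneck 11, flow now 11.
Augment In→u4→Eg: bottleneck 2, flow now 13.
No augmenting path remains; maximum flow = 13.
By max-flow min-cut, the minimum cut capacity equals the max flow.
In the residual graph, reachable from In: {In}.
Min-cut edges: In→u4 (2), In→Eg (11); capacity 2 + 11 = 13.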